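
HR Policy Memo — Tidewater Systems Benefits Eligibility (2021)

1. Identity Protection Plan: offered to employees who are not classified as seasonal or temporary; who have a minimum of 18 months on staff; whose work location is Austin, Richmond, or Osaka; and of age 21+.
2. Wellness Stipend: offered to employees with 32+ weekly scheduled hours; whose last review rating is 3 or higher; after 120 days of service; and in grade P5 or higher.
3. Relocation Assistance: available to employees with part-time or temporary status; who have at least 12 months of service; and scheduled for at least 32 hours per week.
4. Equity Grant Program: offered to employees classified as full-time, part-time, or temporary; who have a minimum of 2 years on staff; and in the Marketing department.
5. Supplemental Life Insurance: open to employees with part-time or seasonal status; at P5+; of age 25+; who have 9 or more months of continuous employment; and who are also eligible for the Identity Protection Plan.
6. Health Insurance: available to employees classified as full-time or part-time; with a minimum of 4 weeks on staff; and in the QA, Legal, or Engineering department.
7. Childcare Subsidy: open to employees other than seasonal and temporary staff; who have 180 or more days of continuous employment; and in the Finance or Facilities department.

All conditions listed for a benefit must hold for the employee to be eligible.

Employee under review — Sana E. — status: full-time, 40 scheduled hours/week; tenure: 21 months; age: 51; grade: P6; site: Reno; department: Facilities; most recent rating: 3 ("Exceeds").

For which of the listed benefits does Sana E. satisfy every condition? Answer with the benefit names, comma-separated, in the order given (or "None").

Identity Protection Plan — status full-time ✓ (not excluded); service 21 months ≥ 18 months ✓; site Reno ✗ (not Austin, Richmond, or Osaka) → not eligible.
Wellness Stipend — 40 hrs/wk ≥ 32 ✓; rating 3 ≥ 3 ✓; service 21 months ≥ 120 days ✓; grade P6 ≥ P5 ✓ → eligible.
Relocation Assistance — status full-time ✗ (requires part-time or temporary) → not eligible.
Equity Grant Program — status full-time ✓; service 21 months < 2 years (≈730 days) ✗ → not eligible.
Supplemental Life Insurance — status full-time ✗ (requires part-time or seasonal) → not eligible.
Health Insurance — status full-time ✓; service 21 months ≥ 4 weeks (≈28 days) ✓; dept Facilities ✗ → not eligible.
Childcare Subsidy — status full-time ✓ (not excluded); service 21 months ≥ 180 days ✓; dept Facilities ✓ → eligible.

Wellness Stipend, Childcare Subsidy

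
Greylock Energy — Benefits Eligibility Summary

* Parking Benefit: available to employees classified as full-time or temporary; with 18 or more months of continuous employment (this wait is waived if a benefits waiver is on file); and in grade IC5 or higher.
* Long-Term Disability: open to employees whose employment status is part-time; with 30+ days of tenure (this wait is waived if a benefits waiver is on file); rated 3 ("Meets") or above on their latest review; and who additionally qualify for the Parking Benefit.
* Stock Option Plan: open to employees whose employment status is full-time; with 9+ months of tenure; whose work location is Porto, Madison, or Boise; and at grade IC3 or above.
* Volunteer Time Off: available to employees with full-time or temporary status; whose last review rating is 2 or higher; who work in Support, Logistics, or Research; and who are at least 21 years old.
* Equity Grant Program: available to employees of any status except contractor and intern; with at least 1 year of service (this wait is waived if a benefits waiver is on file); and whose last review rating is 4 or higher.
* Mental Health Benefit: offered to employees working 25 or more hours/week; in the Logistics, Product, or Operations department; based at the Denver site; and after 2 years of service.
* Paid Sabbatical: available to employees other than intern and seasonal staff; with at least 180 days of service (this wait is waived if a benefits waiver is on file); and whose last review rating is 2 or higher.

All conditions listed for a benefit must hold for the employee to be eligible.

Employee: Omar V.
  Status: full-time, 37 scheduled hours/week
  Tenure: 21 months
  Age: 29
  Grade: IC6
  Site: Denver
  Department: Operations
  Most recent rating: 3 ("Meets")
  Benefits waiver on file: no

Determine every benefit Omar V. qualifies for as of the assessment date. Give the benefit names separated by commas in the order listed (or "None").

Parking Benefit — status full-time ✓; no waiver, service 21 months ≥ 18 months ✓; grade IC6 ≥ IC5 ✓ → eligible.
Long-Term Disability — status full-time ✗ (requires part-time) → not eligible.
Stock Option Plan — status full-time ✓; service 21 months ≥ 9 months ✓; site Denver ✗ (not Porto, Madison, or Boise) → not eligible.
Volunteer Time Off — status full-time ✓; rating 3 ≥ 2 ✓; dept Operations ✗ → not eligible.
Equity Grant Program — status full-time ✓ (not excluded); no waiver, service 21 months ≥ 1 year (≈365 days) ✓; rating 3 < 4 ✗ → not eligible.
Mental Health Benefit — 37 hrs/wk ≥ 25 ✓; dept Operations ✓; site Denver ✓; service 21 months < 2 years (≈730 days) ✗ → not eligible.
Paid Sabbatical — status full-time ✓ (not excluded); no waiver, service 21 months ≥ 180 days ✓; rating 3 ≥ 2 ✓ → eligible.

Parking Benefit, Paid Sabbatical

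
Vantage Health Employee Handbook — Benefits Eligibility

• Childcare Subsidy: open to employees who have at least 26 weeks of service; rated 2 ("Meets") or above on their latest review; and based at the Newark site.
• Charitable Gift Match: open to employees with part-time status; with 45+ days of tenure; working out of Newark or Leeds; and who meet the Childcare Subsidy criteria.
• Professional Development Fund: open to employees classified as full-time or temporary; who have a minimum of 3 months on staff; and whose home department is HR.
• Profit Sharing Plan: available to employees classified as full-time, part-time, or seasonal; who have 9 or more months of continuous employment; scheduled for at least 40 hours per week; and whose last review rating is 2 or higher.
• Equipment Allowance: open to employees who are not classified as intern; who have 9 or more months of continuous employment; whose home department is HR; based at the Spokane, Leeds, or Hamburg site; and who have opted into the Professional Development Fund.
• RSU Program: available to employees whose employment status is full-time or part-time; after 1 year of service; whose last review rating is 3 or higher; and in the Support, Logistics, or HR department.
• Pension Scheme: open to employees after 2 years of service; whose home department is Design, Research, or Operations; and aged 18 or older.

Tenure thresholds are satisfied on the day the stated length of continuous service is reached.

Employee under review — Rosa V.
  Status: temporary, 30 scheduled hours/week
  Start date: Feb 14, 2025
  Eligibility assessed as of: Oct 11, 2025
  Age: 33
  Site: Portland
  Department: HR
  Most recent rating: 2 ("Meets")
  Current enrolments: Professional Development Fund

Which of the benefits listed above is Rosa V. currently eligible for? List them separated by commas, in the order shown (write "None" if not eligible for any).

Professional Development Fund

Service from Feb 14, 2025 to Oct 11, 2025: 239 days.
Childcare Subsidy — service 239 days ≥ 26 weeks (≈182 days) ✓; rating 2 ≥ 2 ✓; site Portland ✗ (not Newark) → not eligible.
Charitable Gift Match — status temporary ✗ (requires part-time) → not eligible.
Professional Development Fund — status temporary ✓; service 239 days ≥ 3 months (≈90 days) ✓; dept HR ✓ → eligible.
Profit Sharing Plan — status temporary ✗ (requires full-time, part-time, or seasonal) → not eligible.
Equipment Allowance — status temporary ✓ (not excluded); service 239 days < 9 months (≈270 days) ✗ → not eligible.
RSU Program — status temporary ✗ (requires full-time or part-time) → not eligible.
Pension Scheme — service 239 days < 2 years (≈730 days) ✗ → not eligible.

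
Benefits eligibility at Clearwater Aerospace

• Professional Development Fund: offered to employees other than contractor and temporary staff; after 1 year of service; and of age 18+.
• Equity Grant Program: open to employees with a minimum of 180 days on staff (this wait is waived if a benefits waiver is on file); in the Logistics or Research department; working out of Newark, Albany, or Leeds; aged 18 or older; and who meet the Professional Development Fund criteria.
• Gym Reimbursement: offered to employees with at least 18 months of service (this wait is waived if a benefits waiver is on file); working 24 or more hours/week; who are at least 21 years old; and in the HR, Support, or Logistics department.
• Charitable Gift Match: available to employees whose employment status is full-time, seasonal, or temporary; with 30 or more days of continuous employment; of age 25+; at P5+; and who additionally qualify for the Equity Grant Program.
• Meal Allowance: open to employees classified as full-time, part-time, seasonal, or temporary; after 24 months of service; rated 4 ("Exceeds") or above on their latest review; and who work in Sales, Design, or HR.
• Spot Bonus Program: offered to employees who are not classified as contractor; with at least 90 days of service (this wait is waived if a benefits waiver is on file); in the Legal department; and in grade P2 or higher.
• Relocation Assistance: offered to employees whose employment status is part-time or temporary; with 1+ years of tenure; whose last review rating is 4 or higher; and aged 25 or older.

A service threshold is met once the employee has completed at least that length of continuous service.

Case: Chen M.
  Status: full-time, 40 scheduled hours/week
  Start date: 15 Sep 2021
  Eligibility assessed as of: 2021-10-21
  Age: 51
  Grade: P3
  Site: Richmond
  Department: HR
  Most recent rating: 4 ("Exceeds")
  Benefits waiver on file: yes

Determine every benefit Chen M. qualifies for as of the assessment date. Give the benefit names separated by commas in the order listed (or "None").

Service from 15 Sep 2021 to 2021-10-21: 36 days.
Professional Development Fund — status full-time ✓ (not excluded); service 36 days < 1 year (≈365 days) ✗ → not eligible.
Equity Grant Program — benefits waiver on file ✓; dept HR ✗ → not eligible.
Gym Reimbursement — benefits waiver on file ✓; 40 hrs/wk ≥ 24 ✓; age 51 ≥ 21 ✓; dept HR ✓ → eligible.
Charitable Gift Match — status full-time ✓; service 36 days ≥ 30 days ✓; age 51 ≥ 25 ✓; grade P3 < P5 ✗ → not eligible.
Meal Allowance — status full-time ✓; service 36 days < 24 months (≈720 days) ✗ → not eligible.
Spot Bonus Program — status full-time ✓ (not excluded); benefits waiver on file ✓; dept HR ✗ → not eligible.
Relocation Assistance — status full-time ✗ (requires part-time or temporary) → not eligible.

Gym Reimbursement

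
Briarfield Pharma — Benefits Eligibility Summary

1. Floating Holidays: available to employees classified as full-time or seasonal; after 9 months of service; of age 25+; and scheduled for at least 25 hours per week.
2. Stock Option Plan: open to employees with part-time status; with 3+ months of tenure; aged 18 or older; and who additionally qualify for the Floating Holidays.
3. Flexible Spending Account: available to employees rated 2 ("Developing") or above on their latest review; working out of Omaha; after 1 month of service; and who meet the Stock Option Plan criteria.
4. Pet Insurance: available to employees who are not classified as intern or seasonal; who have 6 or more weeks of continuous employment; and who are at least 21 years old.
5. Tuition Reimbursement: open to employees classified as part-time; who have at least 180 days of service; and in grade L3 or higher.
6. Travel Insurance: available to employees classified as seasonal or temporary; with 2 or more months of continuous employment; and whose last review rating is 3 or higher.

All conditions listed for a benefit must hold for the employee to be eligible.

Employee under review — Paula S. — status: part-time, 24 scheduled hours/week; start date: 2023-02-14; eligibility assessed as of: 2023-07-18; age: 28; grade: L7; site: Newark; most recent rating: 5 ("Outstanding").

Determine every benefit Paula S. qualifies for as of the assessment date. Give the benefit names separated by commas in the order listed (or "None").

Pet Insurance

Service from 2023-02-14 to 2023-07-18: 154 days.
Floating Holidays — status part-time ✗ (requires full-time or seasonal) → not eligible.
Stock Option Plan — status part-time ✓; service 154 days ≥ 3 months (≈90 days) ✓; age 28 ≥ 18 ✓; not eligible for Floating Holidays ✗ → not eligible.
Flexible Spending Account — rating 5 ≥ 2 ✓; site Newark ✗ (not Omaha) → not eligible.
Pet Insurance — status part-time ✓ (not excluded); service 154 days ≥ 6 weeks (≈42 days) ✓; age 28 ≥ 21 ✓ → eligible.
Tuition Reimbursement — status part-time ✓; service 154 days < 180 days ✗ → not eligible.
Travel Insurance — status part-time ✗ (requires seasonal or temporary) → not eligible.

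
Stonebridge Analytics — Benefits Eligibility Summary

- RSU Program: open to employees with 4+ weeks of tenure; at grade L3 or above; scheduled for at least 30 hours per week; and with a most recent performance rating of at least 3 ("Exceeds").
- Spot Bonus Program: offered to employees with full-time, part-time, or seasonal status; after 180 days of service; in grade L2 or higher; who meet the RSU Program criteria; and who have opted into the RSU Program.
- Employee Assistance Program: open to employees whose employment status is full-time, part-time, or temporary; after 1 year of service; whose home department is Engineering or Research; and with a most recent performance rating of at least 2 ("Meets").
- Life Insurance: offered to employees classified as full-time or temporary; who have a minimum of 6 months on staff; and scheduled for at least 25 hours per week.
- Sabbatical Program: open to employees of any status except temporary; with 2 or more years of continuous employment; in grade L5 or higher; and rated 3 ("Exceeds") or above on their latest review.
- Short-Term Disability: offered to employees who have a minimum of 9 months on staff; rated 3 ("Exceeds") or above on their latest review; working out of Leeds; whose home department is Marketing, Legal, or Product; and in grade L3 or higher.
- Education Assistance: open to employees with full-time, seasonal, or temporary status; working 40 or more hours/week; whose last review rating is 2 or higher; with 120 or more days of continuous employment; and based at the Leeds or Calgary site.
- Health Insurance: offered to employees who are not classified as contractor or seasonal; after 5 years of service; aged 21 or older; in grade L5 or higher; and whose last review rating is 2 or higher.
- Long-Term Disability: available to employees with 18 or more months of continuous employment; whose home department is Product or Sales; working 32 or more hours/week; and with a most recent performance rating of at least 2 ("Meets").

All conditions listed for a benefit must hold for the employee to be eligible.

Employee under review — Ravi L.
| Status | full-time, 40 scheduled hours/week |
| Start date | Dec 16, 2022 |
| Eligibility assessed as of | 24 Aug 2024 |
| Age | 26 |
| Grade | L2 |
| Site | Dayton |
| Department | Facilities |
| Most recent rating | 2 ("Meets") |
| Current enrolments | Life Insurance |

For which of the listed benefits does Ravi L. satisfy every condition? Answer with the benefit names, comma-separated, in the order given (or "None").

Life Insurance

Service from Dec 16, 2022 to 24 Aug 2024: 617 days.
RSU Program — service 617 days ≥ 4 weeks (≈28 days) ✓; grade L2 < L3 ✗ → not eligible.
Spot Bonus Program — status full-time ✓; service 617 days ≥ 180 days ✓; grade L2 ≥ L2 ✓; not eligible for RSU Program ✗ → not eligible.
Employee Assistance Program — status full-time ✓; service 617 days ≥ 1 year (≈365 days) ✓; dept Facilities ✗ → not eligible.
Life Insurance — status full-time ✓; service 617 days ≥ 6 months (≈180 days) ✓; 40 hrs/wk ≥ 25 ✓ → eligible.
Sabbatical Program — status full-time ✓ (not excluded); service 617 days < 2 years (≈730 days) ✗ → not eligible.
Short-Term Disability — service 617 days ≥ 9 months (≈270 days) ✓; rating 2 < 3 ✗ → not eligible.
Education Assistance — status full-time ✓; 40 hrs/wk ≥ 40 ✓; rating 2 ≥ 2 ✓; service 617 days ≥ 120 days ✓; site Dayton ✗ (not Leeds or Calgary) → not eligible.
Health Insurance — status full-time ✓ (not excluded); service 617 days < 5 years (≈1825 days) ✗ → not eligible.
Long-Term Disability — service 617 days ≥ 18 months (≈540 days) ✓; dept Facilities ✗ → not eligible.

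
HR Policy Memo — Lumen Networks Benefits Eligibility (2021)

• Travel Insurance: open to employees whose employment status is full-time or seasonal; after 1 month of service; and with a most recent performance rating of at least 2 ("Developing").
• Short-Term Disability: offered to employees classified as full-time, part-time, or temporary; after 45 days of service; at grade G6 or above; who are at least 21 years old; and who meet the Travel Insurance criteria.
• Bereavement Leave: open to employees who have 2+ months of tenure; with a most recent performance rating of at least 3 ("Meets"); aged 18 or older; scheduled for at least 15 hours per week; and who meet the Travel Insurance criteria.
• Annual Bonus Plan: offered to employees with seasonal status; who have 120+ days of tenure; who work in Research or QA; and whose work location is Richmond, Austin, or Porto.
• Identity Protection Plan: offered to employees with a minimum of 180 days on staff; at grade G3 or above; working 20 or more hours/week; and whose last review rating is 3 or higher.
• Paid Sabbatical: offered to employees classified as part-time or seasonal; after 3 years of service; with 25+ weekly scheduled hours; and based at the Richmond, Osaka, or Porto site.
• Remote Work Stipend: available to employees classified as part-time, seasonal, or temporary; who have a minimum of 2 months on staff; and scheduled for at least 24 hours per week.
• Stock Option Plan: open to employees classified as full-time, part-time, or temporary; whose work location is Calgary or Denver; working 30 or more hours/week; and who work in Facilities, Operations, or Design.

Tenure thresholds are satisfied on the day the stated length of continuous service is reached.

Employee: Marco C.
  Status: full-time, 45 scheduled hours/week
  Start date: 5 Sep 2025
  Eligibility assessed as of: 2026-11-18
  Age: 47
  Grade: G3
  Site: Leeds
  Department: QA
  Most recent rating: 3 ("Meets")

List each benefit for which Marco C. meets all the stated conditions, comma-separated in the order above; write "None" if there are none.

Travel Insurance, Bereavement Leave, Identity Protection Plan

Service from 5 Sep 2025 to 2026-11-18: 439 days.
Travel Insurance — status full-time ✓; service 439 days ≥ 1 month (≈30 days) ✓; rating 3 ≥ 2 ✓ → eligible.
Short-Term Disability — status full-time ✓; service 439 days ≥ 45 days ✓; grade G3 < G6 ✗ → not eligible.
Bereavement Leave — service 439 days ≥ 2 months (≈60 days) ✓; rating 3 ≥ 3 ✓; age 47 ≥ 18 ✓; 45 hrs/wk ≥ 15 ✓; eligible for Travel Insurance ✓ → eligible.
Annual Bonus Plan — status full-time ✗ (requires seasonal) → not eligible.
Identity Protection Plan — service 439 days ≥ 180 days ✓; grade G3 ≥ G3 ✓; 45 hrs/wk ≥ 20 ✓; rating 3 ≥ 3 ✓ → eligible.
Paid Sabbatical — status full-time ✗ (requires part-time or seasonal) → not eligible.
Remote Work Stipend — status full-time ✗ (requires part-time, seasonal, or temporary) → not eligible.
Stock Option Plan — status full-time ✓; site Leeds ✗ (not Calgary or Denver) → not eligible.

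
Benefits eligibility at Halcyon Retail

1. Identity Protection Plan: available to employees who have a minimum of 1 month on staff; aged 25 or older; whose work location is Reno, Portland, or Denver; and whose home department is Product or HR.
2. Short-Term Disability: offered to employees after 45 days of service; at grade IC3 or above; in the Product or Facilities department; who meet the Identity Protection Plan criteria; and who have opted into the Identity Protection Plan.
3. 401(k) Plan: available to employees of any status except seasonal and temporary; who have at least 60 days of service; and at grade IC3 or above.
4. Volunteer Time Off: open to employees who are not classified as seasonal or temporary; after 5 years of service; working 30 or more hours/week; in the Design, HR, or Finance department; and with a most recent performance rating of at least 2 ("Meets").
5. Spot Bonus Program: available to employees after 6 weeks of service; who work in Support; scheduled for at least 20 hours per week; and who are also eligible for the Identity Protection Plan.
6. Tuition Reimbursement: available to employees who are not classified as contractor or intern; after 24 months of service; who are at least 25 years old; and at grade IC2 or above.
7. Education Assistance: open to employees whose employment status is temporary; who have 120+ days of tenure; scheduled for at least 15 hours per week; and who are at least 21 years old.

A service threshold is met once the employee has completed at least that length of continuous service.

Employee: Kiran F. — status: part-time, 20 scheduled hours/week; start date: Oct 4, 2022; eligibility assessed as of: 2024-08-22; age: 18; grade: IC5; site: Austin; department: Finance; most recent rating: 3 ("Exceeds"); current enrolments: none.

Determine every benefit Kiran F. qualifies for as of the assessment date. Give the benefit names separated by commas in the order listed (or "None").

401(k) Plan

Service from Oct 4, 2022 to 2024-08-22: 688 days.
Identity Protection Plan — service 688 days ≥ 1 month (≈30 days) ✓; age 18 < 25 ✗ → not eligible.
Short-Term Disability — service 688 days ≥ 45 days ✓; grade IC5 ≥ IC3 ✓; dept Finance ✗ → not eligible.
401(k) Plan — status part-time ✓ (not excluded); service 688 days ≥ 60 days ✓; grade IC5 ≥ IC3 ✓ → eligible.
Volunteer Time Off — status part-time ✓ (not excluded); service 688 days < 5 years (≈1825 days) ✗ → not eligible.
Spot Bonus Program — service 688 days ≥ 6 weeks (≈42 days) ✓; dept Finance ✗ → not eligible.
Tuition Reimbursement — status part-time ✓ (not excluded); service 688 days < 24 months (≈720 days) ✗ → not eligible.
Education Assistance — status part-time ✗ (requires temporary) → not eligible.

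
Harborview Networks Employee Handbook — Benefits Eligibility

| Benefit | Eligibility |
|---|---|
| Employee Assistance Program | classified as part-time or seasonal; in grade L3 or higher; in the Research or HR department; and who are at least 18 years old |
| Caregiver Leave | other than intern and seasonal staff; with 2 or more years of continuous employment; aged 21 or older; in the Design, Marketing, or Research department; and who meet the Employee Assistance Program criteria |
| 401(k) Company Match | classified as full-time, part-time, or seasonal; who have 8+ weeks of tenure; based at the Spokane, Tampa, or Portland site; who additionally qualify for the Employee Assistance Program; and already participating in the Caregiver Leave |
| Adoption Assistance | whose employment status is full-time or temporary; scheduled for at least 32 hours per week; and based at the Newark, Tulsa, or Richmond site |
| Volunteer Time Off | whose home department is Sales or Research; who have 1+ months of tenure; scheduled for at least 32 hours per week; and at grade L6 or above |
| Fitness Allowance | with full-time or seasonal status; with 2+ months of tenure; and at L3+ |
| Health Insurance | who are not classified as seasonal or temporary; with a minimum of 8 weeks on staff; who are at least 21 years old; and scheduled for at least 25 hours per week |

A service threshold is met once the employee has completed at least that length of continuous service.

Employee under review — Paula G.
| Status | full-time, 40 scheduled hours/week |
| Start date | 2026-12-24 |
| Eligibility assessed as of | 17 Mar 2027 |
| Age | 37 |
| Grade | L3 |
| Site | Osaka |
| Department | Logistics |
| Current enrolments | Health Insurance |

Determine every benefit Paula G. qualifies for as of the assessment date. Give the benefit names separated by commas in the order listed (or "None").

Service from 2026-12-24 to 17 Mar 2027: 83 days.
Employee Assistance Program — status full-time ✗ (requires part-time or seasonal) → not eligible.
Caregiver Leave — status full-time ✓ (not excluded); service 83 days < 2 years (≈730 days) ✗ → not eligible.
401(k) Company Match — status full-time ✓; service 83 days ≥ 8 weeks (≈56 days) ✓; site Osaka ✗ (not Spokane, Tampa, or Portland) → not eligible.
Adoption Assistance — status full-time ✓; 40 hrs/wk ≥ 32 ✓; site Osaka ✗ (not Newark, Tulsa, or Richmond) → not eligible.
Volunteer Time Off — dept Logistics ✗ → not eligible.
Fitness Allowance — status full-time ✓; service 83 days ≥ 2 months (≈60 days) ✓; grade L3 ≥ L3 ✓ → eligible.
Health Insurance — status full-time ✓ (not excluded); service 83 days ≥ 8 weeks (≈56 days) ✓; age 37 ≥ 21 ✓; 40 hrs/wk ≥ 25 ✓ → eligible.

Fitness Allowance, Health Insurance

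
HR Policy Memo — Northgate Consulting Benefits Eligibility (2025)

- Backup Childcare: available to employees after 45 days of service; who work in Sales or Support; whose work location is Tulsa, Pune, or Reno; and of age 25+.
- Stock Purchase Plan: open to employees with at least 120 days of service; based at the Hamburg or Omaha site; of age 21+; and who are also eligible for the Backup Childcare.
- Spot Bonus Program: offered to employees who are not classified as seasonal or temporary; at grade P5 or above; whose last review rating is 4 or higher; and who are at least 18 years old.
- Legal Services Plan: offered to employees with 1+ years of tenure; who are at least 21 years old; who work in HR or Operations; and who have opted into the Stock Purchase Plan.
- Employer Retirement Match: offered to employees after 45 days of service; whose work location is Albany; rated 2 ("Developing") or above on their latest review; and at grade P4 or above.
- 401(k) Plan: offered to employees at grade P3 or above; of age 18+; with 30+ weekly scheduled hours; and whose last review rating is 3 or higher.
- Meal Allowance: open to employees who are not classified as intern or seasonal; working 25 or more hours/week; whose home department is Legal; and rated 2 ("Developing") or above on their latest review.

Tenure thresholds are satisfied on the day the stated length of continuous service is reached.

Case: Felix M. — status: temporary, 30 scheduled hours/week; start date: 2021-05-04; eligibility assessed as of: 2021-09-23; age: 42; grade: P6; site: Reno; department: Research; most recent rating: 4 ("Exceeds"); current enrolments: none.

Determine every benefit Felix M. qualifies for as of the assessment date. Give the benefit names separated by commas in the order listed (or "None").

401(k) Plan

Service from 2021-05-04 to 2021-09-23: 142 days.
Backup Childcare — service 142 days ≥ 45 days ✓; dept Research ✗ → not eligible.
Stock Purchase Plan — service 142 days ≥ 120 days ✓; site Reno ✗ (not Hamburg or Omaha) → not eligible.
Spot Bonus Program — status temporary ✗ (excluded) → not eligible.
Legal Services Plan — service 142 days < 1 year (≈365 days) ✗ → not eligible.
Employer Retirement Match — service 142 days ≥ 45 days ✓; site Reno ✗ (not Albany) → not eligible.
401(k) Plan — grade P6 ≥ P3 ✓; age 42 ≥ 18 ✓; 30 hrs/wk ≥ 30 ✓; rating 4 ≥ 3 ✓ → eligible.
Meal Allowance — status temporary ✓ (not excluded); 30 hrs/wk ≥ 25 ✓; dept Research ✗ → not eligible.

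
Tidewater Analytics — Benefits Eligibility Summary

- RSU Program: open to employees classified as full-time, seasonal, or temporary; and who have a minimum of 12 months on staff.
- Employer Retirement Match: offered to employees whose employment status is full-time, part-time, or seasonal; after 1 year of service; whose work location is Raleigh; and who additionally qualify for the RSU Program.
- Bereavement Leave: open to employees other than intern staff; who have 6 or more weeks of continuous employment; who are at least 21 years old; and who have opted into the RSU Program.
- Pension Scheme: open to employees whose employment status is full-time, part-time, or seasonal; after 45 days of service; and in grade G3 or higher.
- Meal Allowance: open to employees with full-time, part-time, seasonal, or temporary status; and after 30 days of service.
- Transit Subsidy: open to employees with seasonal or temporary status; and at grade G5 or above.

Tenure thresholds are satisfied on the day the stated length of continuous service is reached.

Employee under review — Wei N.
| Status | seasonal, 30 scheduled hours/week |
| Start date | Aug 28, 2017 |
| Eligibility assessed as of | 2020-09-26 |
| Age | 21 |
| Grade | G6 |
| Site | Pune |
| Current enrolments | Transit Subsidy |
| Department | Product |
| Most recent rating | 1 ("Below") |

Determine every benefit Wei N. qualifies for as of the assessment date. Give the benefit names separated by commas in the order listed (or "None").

RSU Program, Pension Scheme, Meal Allowance, Transit Subsidy

Service from Aug 28, 2017 to 2020-09-26: 1125 days.
RSU Program — status seasonal ✓; service 1125 days ≥ 12 months (≈360 days) ✓ → eligible.
Employer Retirement Match — status seasonal ✓; service 1125 days ≥ 1 year (≈365 days) ✓; site Pune ✗ (not Raleigh) → not eligible.
Bereavement Leave — status seasonal ✓ (not excluded); service 1125 days ≥ 6 weeks (≈42 days) ✓; age 21 ≥ 21 ✓; not enrolled in RSU Program ✗ → not eligible.
Pension Scheme — status seasonal ✓; service 1125 days ≥ 45 days ✓; grade G6 ≥ G3 ✓ → eligible.
Meal Allowance — status seasonal ✓; service 1125 days ≥ 30 days ✓ → eligible.
Transit Subsidy — status seasonal ✓; grade G6 ≥ G5 ✓ → eligible.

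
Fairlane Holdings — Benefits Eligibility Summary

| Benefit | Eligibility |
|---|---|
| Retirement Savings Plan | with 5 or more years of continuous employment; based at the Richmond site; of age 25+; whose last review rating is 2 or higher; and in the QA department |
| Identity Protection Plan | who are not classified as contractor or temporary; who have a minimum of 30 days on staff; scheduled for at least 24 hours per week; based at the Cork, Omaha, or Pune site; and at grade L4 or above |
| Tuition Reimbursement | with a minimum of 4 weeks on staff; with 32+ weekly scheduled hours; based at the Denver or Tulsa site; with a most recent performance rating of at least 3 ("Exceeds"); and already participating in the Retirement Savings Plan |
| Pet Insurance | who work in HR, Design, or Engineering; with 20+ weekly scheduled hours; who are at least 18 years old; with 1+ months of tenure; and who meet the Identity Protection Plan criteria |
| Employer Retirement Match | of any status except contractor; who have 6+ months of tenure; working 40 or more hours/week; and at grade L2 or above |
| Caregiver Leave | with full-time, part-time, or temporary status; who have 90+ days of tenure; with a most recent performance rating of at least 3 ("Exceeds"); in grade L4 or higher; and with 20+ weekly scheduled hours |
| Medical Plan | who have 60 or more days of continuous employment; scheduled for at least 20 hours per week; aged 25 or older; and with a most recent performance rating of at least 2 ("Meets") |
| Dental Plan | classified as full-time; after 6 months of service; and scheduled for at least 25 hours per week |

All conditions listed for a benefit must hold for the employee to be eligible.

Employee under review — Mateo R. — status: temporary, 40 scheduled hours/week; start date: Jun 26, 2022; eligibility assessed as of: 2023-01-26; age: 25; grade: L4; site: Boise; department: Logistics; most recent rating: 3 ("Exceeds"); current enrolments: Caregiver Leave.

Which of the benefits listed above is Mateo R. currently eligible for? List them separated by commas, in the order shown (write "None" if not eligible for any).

Employer Retirement Match, Caregiver Leave, Medical Plan

Service from Jun 26, 2022 to 2023-01-26: 214 days.
Retirement Savings Plan — service 214 days < 5 years (≈1825 days) ✗ → not eligible.
Identity Protection Plan — status temporary ✗ (excluded) → not eligible.
Tuition Reimbursement — service 214 days ≥ 4 weeks (≈28 days) ✓; 40 hrs/wk ≥ 32 ✓; site Boise ✗ (not Denver or Tulsa) → not eligible.
Pet Insurance — dept Logistics ✗ → not eligible.
Employer Retirement Match — status temporary ✓ (not excluded); service 214 days ≥ 6 months (≈180 days) ✓; 40 hrs/wk ≥ 40 ✓; grade L4 ≥ L2 ✓ → eligible.
Caregiver Leave — status temporary ✓; service 214 days ≥ 90 days ✓; rating 3 ≥ 3 ✓; grade L4 ≥ L4 ✓; 40 hrs/wk ≥ 20 ✓ → eligible.
Medical Plan — service 214 days ≥ 60 days ✓; 40 hrs/wk ≥ 20 ✓; age 25 ≥ 25 ✓; rating 3 ≥ 2 ✓ → eligible.
Dental Plan — status temporary ✗ (requires full-time) → not eligible.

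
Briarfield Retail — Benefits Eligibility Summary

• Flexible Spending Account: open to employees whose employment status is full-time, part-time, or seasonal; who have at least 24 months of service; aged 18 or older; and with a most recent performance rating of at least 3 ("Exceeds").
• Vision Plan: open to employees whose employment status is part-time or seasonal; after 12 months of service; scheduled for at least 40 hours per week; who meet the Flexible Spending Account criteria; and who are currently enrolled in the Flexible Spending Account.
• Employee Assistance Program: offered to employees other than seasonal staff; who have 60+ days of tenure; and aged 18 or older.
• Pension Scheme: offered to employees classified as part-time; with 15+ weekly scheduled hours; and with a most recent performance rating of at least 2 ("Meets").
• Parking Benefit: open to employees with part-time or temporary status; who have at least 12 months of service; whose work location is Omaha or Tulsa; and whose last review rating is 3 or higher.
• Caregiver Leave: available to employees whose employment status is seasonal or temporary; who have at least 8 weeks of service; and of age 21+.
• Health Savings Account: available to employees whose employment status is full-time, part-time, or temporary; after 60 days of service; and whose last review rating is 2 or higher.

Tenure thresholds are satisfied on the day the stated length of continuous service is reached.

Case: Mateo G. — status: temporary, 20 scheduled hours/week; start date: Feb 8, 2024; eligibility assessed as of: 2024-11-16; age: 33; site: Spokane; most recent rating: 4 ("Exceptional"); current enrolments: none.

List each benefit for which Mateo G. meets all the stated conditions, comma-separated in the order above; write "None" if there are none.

Service from Feb 8, 2024 to 2024-11-16: 282 days.
Flexible Spending Account — status temporary ✗ (requires full-time, part-time, or seasonal) → not eligible.
Vision Plan — status temporary ✗ (requires part-time or seasonal) → not eligible.
Employee Assistance Program — status temporary ✓ (not excluded); service 282 days ≥ 60 days ✓; age 33 ≥ 18 ✓ → eligible.
Pension Scheme — status temporary ✗ (requires part-time) → not eligible.
Parking Benefit — status temporary ✓; service 282 days < 12 months (≈360 days) ✗ → not eligible.
Caregiver Leave — status temporary ✓; service 282 days ≥ 8 weeks (≈56 days) ✓; age 33 ≥ 21 ✓ → eligible.
Health Savings Account — status temporary ✓; service 282 days ≥ 60 days ✓; rating 4 ≥ 2 ✓ → eligible.

Employee Assistance Program, Caregiver Leave, Health Savings Account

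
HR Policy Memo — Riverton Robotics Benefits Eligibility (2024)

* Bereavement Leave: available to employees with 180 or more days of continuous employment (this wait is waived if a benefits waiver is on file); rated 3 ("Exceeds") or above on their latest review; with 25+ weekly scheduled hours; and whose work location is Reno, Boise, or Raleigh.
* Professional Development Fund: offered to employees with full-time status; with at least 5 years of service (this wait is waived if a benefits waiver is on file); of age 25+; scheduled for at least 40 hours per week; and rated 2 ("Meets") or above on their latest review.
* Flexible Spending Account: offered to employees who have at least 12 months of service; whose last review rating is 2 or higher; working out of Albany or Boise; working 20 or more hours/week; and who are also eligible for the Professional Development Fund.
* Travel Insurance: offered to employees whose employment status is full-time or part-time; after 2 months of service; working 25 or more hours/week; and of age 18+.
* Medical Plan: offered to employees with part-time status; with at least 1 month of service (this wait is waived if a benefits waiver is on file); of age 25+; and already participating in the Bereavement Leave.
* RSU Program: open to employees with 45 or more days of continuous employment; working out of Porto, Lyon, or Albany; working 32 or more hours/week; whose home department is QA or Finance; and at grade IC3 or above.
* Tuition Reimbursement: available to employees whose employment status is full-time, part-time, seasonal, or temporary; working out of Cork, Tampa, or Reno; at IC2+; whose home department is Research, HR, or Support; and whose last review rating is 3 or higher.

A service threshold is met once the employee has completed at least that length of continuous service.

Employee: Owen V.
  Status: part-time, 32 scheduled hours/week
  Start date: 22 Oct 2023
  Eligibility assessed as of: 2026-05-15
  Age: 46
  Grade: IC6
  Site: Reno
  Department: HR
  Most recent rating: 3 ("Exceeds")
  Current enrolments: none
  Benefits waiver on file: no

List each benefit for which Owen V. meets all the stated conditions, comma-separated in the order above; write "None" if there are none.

Service from 22 Oct 2023 to 2026-05-15: 936 days.
Bereavement Leave — no waiver, service 936 days ≥ 180 days ✓; rating 3 ≥ 3 ✓; 32 hrs/wk ≥ 25 ✓; site Reno ✓ → eligible.
Professional Development Fund — status part-time ✗ (requires full-time) → not eligible.
Flexible Spending Account — service 936 days ≥ 12 months (≈360 days) ✓; rating 3 ≥ 2 ✓; site Reno ✗ (not Albany or Boise) → not eligible.
Travel Insurance — status part-time ✓; service 936 days ≥ 2 months (≈60 days) ✓; 32 hrs/wk ≥ 25 ✓; age 46 ≥ 18 ✓ → eligible.
Medical Plan — status part-time ✓; no waiver, service 936 days ≥ 1 month (≈30 days) ✓; age 46 ≥ 25 ✓; not enrolled in Bereavement Leave ✗ → not eligible.
RSU Program — service 936 days ≥ 45 days ✓; site Reno ✗ (not Porto, Lyon, or Albany) → not eligible.
Tuition Reimbursement — status part-time ✓; site Reno ✓; grade IC6 ≥ IC2 ✓; dept HR ✓; rating 3 ≥ 3 ✓ → eligible.

Bereavement Leave, Travel Insurance, Tuition Reimbursement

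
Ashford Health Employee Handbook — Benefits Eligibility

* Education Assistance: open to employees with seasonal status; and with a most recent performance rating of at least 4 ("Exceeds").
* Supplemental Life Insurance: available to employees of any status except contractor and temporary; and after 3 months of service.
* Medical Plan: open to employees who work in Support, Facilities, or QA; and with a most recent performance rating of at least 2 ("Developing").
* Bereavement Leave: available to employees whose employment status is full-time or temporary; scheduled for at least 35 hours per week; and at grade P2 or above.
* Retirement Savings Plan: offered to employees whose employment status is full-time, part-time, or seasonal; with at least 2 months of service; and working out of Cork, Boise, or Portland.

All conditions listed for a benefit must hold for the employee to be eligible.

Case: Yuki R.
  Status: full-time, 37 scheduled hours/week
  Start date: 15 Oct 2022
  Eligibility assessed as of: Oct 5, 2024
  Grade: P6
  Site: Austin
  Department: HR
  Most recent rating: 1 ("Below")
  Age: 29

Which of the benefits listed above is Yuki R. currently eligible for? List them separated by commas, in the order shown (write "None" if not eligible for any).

Service from 15 Oct 2022 to Oct 5, 2024: 721 days.
Education Assistance — status full-time ✗ (requires seasonal) → not eligible.
Supplemental Life Insurance — status full-time ✓ (not excluded); service 721 days ≥ 3 months (≈90 days) ✓ → eligible.
Medical Plan — dept HR ✗ → not eligible.
Bereavement Leave — status full-time ✓; 37 hrs/wk ≥ 35 ✓; grade P6 ≥ P2 ✓ → eligible.
Retirement Savings Plan — status full-time ✓; service 721 days ≥ 2 months (≈60 days) ✓; site Austin ✗ (not Cork, Boise, or Portland) → not eligible.

Supplemental Life Insurance, Bereavement Leave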